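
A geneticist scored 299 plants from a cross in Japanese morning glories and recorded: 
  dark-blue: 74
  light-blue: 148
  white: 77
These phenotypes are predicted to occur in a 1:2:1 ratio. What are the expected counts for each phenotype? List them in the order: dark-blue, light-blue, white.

Under the 1:2:1 hypothesis (Σ ratio = 4, N = 299):
  dark-blue: 299 × 1/4 = 74.75
  light-blue: 299 × 2/4 = 149.5
  white: 299 × 1/4 = 74.75

74.75, 149.5, 74.75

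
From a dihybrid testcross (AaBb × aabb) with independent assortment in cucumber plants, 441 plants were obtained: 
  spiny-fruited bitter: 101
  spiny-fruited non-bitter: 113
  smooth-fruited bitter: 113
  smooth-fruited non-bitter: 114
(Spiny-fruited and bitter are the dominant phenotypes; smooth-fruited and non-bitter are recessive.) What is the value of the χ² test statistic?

A dihybrid testcross with independent assortment gives a 1:1:1:1 ratio.
Total ratio parts = 4. Expected numbers out of 441:
  spiny-fruited bitter: 441 × 1/4 = 110.25
  spiny-fruited non-bitter: 441 × 1/4 = 110.25
  smooth-fruited bitter: 441 × 1/4 = 110.25
  smooth-fruited non-bitter: 441 × 1/4 = 110.25
χ² = Σ (O − E)² / E
  spiny-fruited bitter: (101 − 110.25)² / 110.25 = 0.7761
  spiny-fruited non-bitter: (113 − 110.25)² / 110.25 = 0.0686
  smooth-fruited bitter: (113 − 110.25)² / 110.25 = 0.0686
  smooth-fruited non-bitter: (114 − 110.25)² / 110.25 = 0.1276
χ² = 0.7761 + 0.0686 + 0.0686 + 0.1276 = 1.0409 ≈ 1.041

1.041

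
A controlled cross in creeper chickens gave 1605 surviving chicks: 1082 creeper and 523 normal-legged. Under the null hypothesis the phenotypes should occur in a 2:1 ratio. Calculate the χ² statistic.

Under the 2:1 hypothesis (Σ ratio = 3, N = 1605):
  creeper: 1605 × 2/3 = 1070
  normal-legged: 1605 × 1/3 = 535
χ² = Σ (O − E)² / E
  creeper: (1082 − 1070)² / 1070 = 0.1346
  normal-legged: (523 − 535)² / 535 = 0.2692
χ² = 0.1346 + 0.2692 = 0.4038 ≈ 0.404

0.404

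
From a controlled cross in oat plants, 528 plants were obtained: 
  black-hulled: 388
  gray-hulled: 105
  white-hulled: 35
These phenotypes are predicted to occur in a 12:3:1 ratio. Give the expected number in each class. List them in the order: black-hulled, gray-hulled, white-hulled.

396, 99, 33

Expected counts for N = 528 under a 12:3:1 ratio (total parts = 16):
  black-hulled: 528 × 12/16 = 396
  gray-hulled: 528 × 3/16 = 99
  white-hulled: 528 × 1/16 = 33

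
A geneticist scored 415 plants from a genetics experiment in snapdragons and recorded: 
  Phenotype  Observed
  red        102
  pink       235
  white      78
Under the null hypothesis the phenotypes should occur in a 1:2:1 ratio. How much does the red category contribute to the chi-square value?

Expected counts for N = 415 under a 1:2:1 ratio (total parts = 4):
  red: 415 × 1/4 = 103.75
  pink: 415 × 2/4 = 207.5
  white: 415 × 1/4 = 103.75
Contribution of red: (102 − 103.75)² / 103.75 = 0.0295

0.030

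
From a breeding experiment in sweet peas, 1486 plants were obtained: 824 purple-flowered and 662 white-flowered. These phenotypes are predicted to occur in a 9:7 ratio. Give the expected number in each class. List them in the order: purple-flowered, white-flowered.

835.875, 650.125

The 9:7 ratio has 16 parts, so with N = 1486 the expected counts are:
  purple-flowered: 1486 × 9/16 = 835.875
  white-flowered: 1486 × 7/16 = 650.125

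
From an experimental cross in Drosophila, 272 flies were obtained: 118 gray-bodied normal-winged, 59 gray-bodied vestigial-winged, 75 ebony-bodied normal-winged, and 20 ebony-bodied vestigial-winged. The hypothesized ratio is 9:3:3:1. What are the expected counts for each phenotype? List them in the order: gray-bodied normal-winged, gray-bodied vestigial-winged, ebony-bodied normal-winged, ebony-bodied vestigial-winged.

The 9:3:3:1 ratio has 16 parts, so with N = 272 the expected counts are:
  gray-bodied normal-winged: 272 × 9/16 = 153
  gray-bodied vestigial-winged: 272 × 3/16 = 51
  ebony-bodied normal-winged: 272 × 3/16 = 51
  ebony-bodied vestigial-winged: 272 × 1/16 = 17

153, 51, 51, 17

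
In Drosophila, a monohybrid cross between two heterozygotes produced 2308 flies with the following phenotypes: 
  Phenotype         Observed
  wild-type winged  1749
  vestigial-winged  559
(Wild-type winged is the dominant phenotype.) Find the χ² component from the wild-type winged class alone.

0.187

For a monohybrid cross between heterozygotes with complete dominance, the expected phenotypic ratio is 3:1.
Total ratio parts = 4. Expected numbers out of 2308:
  wild-type winged: 2308 × 3/4 = 1731
  vestigial-winged: 2308 × 1/4 = 577
Contribution of wild-type winged: (1749 − 1731)² / 1731 = 0.1872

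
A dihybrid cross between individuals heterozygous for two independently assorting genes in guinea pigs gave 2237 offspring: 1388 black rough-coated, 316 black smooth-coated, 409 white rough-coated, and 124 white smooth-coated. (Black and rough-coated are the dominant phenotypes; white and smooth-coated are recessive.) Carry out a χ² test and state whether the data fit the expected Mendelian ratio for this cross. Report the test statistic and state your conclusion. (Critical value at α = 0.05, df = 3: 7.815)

40.923; not consistent

A dihybrid F₂ with independent assortment and complete dominance at both loci gives a 9:3:3:1 phenotypic ratio.
Expected counts for N = 2237 under a 9:3:3:1 ratio (total parts = 16):
  black rough-coated: 2237 × 9/16 = 1258.3125
  black smooth-coated: 2237 × 3/16 = 419.4375
  white rough-coated: 2237 × 3/16 = 419.4375
  white smooth-coated: 2237 × 1/16 = 139.8125
χ² = Σ (O − E)² / E
  black rough-coated: (1388 − 1258.3125)² / 1258.3125 = 13.3662
  black smooth-coated: (316 − 419.4375)² / 419.4375 = 25.5087
  white rough-coated: (409 − 419.4375)² / 419.4375 = 0.2597
  white smooth-coated: (124 − 139.8125)² / 139.8125 = 1.7884
χ² = 13.3662 + 25.5087 + 0.2597 + 1.7884 = 40.923
Degrees of freedom = 4 − 1 = 3; critical value at α = 0.05 is 7.815.
Since 40.923 > 7.815, we reject the null hypothesis — the data do not fit the 9:3:3:1 ratio.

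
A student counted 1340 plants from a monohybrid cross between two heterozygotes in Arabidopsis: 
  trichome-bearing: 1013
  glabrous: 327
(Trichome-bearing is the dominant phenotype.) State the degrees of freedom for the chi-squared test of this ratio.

1

For a monohybrid cross between heterozygotes with complete dominance, the expected phenotypic ratio is 3:1.
A goodness-of-fit test with 2 phenotype classes has df = 2 − 1 = 1.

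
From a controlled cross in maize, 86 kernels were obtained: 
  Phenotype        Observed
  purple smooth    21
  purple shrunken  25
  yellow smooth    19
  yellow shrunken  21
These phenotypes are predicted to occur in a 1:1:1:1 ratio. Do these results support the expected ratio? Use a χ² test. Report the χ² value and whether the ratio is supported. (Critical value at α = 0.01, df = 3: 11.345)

0.884; consistent

The 1:1:1:1 ratio has 4 parts, so with N = 86 the expected counts are:
  purple smooth: 86 × 1/4 = 21.5
  purple shrunken: 86 × 1/4 = 21.5
  yellow smooth: 86 × 1/4 = 21.5
  yellow shrunken: 86 × 1/4 = 21.5
χ² = Σ (O − E)² / E
  purple smooth: (21 − 21.5)² / 21.5 = 0.0116
  purple shrunken: (25 − 21.5)² / 21.5 = 0.5698
  yellow smooth: (19 − 21.5)² / 21.5 = 0.2907
  yellow shrunken: (21 − 21.5)² / 21.5 = 0.0116
χ² = 0.0116 + 0.5698 + 0.2907 + 0.0116 = 0.8837 ≈ 0.884
Degrees of freedom = 4 − 1 = 3; critical value at α = 0.01 is 11.345.
Since 0.884 < 11.345, we fail to reject the null hypothesis — the data are consistent with the 1:1:1:1 ratio.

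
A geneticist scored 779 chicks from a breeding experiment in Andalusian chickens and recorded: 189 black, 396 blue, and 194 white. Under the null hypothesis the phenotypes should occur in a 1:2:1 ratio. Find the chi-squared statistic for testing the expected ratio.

0.281

Total ratio parts = 4. Expected numbers out of 779:
  black: 779 × 1/4 = 194.75
  blue: 779 × 2/4 = 389.5
  white: 779 × 1/4 = 194.75
χ² = Σ (O − E)² / E
  black: (189 − 194.75)² / 194.75 = 0.1698
  blue: (396 − 389.5)² / 389.5 = 0.1085
  white: (194 − 194.75)² / 194.75 = 0.0029
χ² = 0.1698 + 0.1085 + 0.0029 = 0.2812 ≈ 0.281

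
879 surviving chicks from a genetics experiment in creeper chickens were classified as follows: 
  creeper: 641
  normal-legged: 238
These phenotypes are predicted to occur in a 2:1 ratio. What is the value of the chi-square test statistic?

15.486

Expected counts for N = 879 under a 2:1 ratio (total parts = 3):
  creeper: 879 × 2/3 = 586
  normal-legged: 879 × 1/3 = 293
χ² = Σ (O − E)² / E
  creeper: (641 − 586)² / 586 = 5.1621
  normal-legged: (238 − 293)² / 293 = 10.3242
χ² = 5.1621 + 10.3242 = 15.4863 ≈ 15.486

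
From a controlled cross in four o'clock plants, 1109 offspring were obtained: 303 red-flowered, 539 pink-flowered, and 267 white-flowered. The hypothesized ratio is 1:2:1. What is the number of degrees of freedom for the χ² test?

2

A goodness-of-fit test with 3 phenotype classes has df = 3 − 1 = 2.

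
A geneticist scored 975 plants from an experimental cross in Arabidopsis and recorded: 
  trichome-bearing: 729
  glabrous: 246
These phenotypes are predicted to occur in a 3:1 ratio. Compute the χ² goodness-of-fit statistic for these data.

The 3:1 ratio has 4 parts, so with N = 975 the expected counts are:
  trichome-bearing: 975 × 3/4 = 731.25
  glabrous: 975 × 1/4 = 243.75
χ² = Σ (O − E)² / E
  trichome-bearing: (729 − 731.25)² / 731.25 = 0.0069
  glabrous: (246 − 243.75)² / 243.75 = 0.0208
χ² = 0.0069 + 0.0208 = 0.0277 ≈ 0.028

0.028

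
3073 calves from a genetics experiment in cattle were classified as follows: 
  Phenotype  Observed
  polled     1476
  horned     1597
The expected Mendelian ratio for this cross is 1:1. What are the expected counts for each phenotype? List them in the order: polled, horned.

1536.5, 1536.5

Under the 1:1 hypothesis (Σ ratio = 2, N = 3073):
  polled: 3073 × 1/2 = 1536.5
  horned: 3073 × 1/2 = 1536.5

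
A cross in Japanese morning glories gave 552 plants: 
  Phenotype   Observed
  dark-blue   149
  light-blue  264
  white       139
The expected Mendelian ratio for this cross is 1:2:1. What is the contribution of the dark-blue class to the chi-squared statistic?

0.877

Total ratio parts = 4. Expected numbers out of 552:
  dark-blue: 552 × 1/4 = 138
  light-blue: 552 × 2/4 = 276
  white: 552 × 1/4 = 138
Contribution of dark-blue: (149 − 138)² / 138 = 0.8768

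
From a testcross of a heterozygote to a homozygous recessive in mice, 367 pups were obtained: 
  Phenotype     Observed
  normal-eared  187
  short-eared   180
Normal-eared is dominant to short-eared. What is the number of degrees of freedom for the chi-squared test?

1

A testcross of a heterozygote (Aa × aa) gives a 1:1 phenotypic ratio.
A goodness-of-fit test with 2 phenotype classes has df = 2 − 1 = 1.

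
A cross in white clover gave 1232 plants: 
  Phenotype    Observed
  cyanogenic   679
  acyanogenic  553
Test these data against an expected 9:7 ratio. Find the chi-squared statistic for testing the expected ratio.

Expected counts for N = 1232 under a 9:7 ratio (total parts = 16):
  cyanogenic: 1232 × 9/16 = 693
  acyanogenic: 1232 × 7/16 = 539
χ² = Σ (O − E)² / E
  cyanogenic: (679 − 693)² / 693 = 0.2828
  acyanogenic: (553 − 539)² / 539 = 0.3636
χ² = 0.2828 + 0.3636 = 0.6464 ≈ 0.646

0.646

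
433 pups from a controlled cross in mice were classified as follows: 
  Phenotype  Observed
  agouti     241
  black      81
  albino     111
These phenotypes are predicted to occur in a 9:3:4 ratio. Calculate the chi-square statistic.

Total ratio parts = 16. Expected numbers out of 433:
  agouti: 433 × 9/16 = 243.5625
  black: 433 × 3/16 = 81.1875
  albino: 433 × 4/16 = 108.25
χ² = Σ (O − E)² / E
  agouti: (241 − 243.5625)² / 243.5625 = 0.0270
  black: (81 − 81.1875)² / 81.1875 = 0.0004
  albino: (111 − 108.25)² / 108.25 = 0.0699
χ² = 0.0270 + 0.0004 + 0.0699 = 0.0973 ≈ 0.097

0.097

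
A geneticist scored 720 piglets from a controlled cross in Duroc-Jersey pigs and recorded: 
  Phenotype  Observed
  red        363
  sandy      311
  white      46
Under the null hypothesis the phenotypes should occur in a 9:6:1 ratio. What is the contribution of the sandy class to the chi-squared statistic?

6.226

The 9:6:1 ratio has 16 parts, so with N = 720 the expected counts are:
  red: 720 × 9/16 = 405
  sandy: 720 × 6/16 = 270
  white: 720 × 1/16 = 45
Contribution of sandy: (311 − 270)² / 270 = 6.2259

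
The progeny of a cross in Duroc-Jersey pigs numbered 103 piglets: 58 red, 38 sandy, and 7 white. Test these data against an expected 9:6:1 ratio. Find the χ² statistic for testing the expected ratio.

0.059

The 9:6:1 ratio has 16 parts, so with N = 103 the expected counts are:
  red: 103 × 9/16 = 57.9375
  sandy: 103 × 6/16 = 38.625
  white: 103 × 1/16 = 6.4375
χ² = Σ (O − E)² / E
  red: (58 − 57.9375)² / 57.9375 = 0.0001
  sandy: (38 − 38.625)² / 38.625 = 0.0101
  white: (7 − 6.4375)² / 6.4375 = 0.0492
χ² = 0.0001 + 0.0101 + 0.0492 = 0.0594 ≈ 0.059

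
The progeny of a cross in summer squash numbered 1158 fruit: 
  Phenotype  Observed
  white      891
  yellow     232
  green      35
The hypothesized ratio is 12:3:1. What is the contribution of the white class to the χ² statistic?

0.583

Total ratio parts = 16. Expected numbers out of 1158:
  white: 1158 × 12/16 = 868.5
  yellow: 1158 × 3/16 = 217.125
  green: 1158 × 1/16 = 72.375
Contribution of white: (891 − 868.5)² / 868.5 = 0.5829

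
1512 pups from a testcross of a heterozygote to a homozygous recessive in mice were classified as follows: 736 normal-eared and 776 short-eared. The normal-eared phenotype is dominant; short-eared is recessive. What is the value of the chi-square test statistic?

A testcross of a heterozygote (Aa × aa) gives a 1:1 phenotypic ratio.
The 1:1 ratio has 2 parts, so with N = 1512 the expected counts are:
  normal-eared: 1512 × 1/2 = 756
  short-eared: 1512 × 1/2 = 756
χ² = Σ (O − E)² / E
  normal-eared: (736 − 756)² / 756 = 0.5291
  short-eared: (776 − 756)² / 756 = 0.5291
χ² = 0.5291 + 0.5291 = 1.0582 ≈ 1.058

1.058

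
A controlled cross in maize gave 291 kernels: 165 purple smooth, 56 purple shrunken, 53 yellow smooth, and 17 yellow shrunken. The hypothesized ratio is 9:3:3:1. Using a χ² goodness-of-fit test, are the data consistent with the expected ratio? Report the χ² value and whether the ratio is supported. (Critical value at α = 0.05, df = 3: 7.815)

0.171; consistent

Under the 9:3:3:1 hypothesis (Σ ratio = 16, N = 291):
  purple smooth: 291 × 9/16 = 163.6875
  purple shrunken: 291 × 3/16 = 54.5625
  yellow smooth: 291 × 3/16 = 54.5625
  yellow shrunken: 291 × 1/16 = 18.1875
χ² = Σ (O − E)² / E
  purple smooth: (165 − 163.6875)² / 163.6875 = 0.0105
  purple shrunken: (56 − 54.5625)² / 54.5625 = 0.0379
  yellow smooth: (53 − 54.5625)² / 54.5625 = 0.0447
  yellow shrunken: (17 − 18.1875)² / 18.1875 = 0.0775
χ² = 0.0105 + 0.0379 + 0.0447 + 0.0775 = 0.1706 ≈ 0.171
Degrees of freedom = 4 − 1 = 3; critical value at α = 0.05 is 7.815.
Since 0.171 < 7.815, we fail to reject the null hypothesis — the data are consistent with the 9:3:3:1 ratio.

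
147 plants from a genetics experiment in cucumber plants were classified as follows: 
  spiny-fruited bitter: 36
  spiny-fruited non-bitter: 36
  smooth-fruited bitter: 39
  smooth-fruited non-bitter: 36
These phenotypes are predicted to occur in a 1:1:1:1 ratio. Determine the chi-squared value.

0.184

Expected counts for N = 147 under a 1:1:1:1 ratio (total parts = 4):
  spiny-fruited bitter: 147 × 1/4 = 36.75
  spiny-fruited non-bitter: 147 × 1/4 = 36.75
  smooth-fruited bitter: 147 × 1/4 = 36.75
  smooth-fruited non-bitter: 147 × 1/4 = 36.75
χ² = Σ (O − E)² / E
  spiny-fruited bitter: (36 − 36.75)² / 36.75 = 0.0153
  spiny-fruited non-bitter: (36 − 36.75)² / 36.75 = 0.0153
  smooth-fruited bitter: (39 − 36.75)² / 36.75 = 0.1378
  smooth-fruited non-bitter: (36 − 36.75)² / 36.75 = 0.0153
χ² = 0.0153 + 0.0153 + 0.1378 + 0.0153 = 0.1837 ≈ 0.184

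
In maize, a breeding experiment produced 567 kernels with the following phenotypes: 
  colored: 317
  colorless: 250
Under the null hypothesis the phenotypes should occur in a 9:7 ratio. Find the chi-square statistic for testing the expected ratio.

0.027

The 9:7 ratio has 16 parts, so with N = 567 the expected counts are:
  colored: 567 × 9/16 = 318.9375
  colorless: 567 × 7/16 = 248.0625
χ² = Σ (O − E)² / E
  colored: (317 − 318.9375)² / 318.9375 = 0.0118
  colorless: (250 − 248.0625)² / 248.0625 = 0.0151
χ² = 0.0118 + 0.0151 = 0.0269 ≈ 0.027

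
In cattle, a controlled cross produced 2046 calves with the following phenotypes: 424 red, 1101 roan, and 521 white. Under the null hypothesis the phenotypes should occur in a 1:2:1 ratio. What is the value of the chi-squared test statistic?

The 1:2:1 ratio has 4 parts, so with N = 2046 the expected counts are:
  red: 2046 × 1/4 = 511.5
  roan: 2046 × 2/4 = 1023
  white: 2046 × 1/4 = 511.5
χ² = Σ (O − E)² / E
  red: (424 − 511.5)² / 511.5 = 14.9682
  roan: (1101 − 1023)² / 1023 = 5.9472
  white: (521 − 511.5)² / 511.5 = 0.1764
χ² = 14.9682 + 5.9472 + 0.1764 = 21.0918 ≈ 21.092

21.092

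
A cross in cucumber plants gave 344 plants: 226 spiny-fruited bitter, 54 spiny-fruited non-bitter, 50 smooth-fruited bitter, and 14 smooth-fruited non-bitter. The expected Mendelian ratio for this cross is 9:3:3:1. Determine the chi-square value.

Total ratio parts = 16. Expected numbers out of 344:
  spiny-fruited bitter: 344 × 9/16 = 193.5
  spiny-fruited non-bitter: 344 × 3/16 = 64.5
  smooth-fruited bitter: 344 × 3/16 = 64.5
  smooth-fruited non-bitter: 344 × 1/16 = 21.5
χ² = Σ (O − E)² / E
  spiny-fruited bitter: (226 − 193.5)² / 193.5 = 5.4587
  spiny-fruited non-bitter: (54 − 64.5)² / 64.5 = 1.7093
  smooth-fruited bitter: (50 − 64.5)² / 64.5 = 3.2597
  smooth-fruited non-bitter: (14 − 21.5)² / 21.5 = 2.6163
χ² = 5.4587 + 1.7093 + 3.2597 + 2.6163 = 13.044

13.044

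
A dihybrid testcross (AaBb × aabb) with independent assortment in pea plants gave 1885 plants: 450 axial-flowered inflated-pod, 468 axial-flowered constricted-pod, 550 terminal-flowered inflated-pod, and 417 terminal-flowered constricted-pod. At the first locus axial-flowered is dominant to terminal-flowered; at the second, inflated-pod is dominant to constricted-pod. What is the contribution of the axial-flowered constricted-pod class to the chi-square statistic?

0.022

A dihybrid testcross with independent assortment gives a 1:1:1:1 ratio.
The 1:1:1:1 ratio has 4 parts, so with N = 1885 the expected counts are:
  axial-flowered inflated-pod: 1885 × 1/4 = 471.25
  axial-flowered constricted-pod: 1885 × 1/4 = 471.25
  terminal-flowered inflated-pod: 1885 × 1/4 = 471.25
  terminal-flowered constricted-pod: 1885 × 1/4 = 471.25
Contribution of axial-flowered constricted-pod: (468 − 471.25)² / 471.25 = 0.0224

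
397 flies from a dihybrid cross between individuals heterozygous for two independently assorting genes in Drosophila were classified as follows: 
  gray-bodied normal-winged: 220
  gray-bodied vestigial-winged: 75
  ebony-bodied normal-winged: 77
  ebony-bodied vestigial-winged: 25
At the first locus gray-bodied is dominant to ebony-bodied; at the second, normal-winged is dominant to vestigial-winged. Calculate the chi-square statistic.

0.143

A dihybrid F₂ with independent assortment and complete dominance at both loci gives a 9:3:3:1 phenotypic ratio.
The 9:3:3:1 ratio has 16 parts, so with N = 397 the expected counts are:
  gray-bodied normal-winged: 397 × 9/16 = 223.3125
  gray-bodied vestigial-winged: 397 × 3/16 = 74.4375
  ebony-bodied normal-winged: 397 × 3/16 = 74.4375
  ebony-bodied vestigial-winged: 397 × 1/16 = 24.8125
χ² = Σ (O − E)² / E
  gray-bodied normal-winged: (220 − 223.3125)² / 223.3125 = 0.0491
  gray-bodied vestigial-winged: (75 − 74.4375)² / 74.4375 = 0.0043
  ebony-bodied normal-winged: (77 − 74.4375)² / 74.4375 = 0.0882
  ebony-bodied vestigial-winged: (25 − 24.8125)² / 24.8125 = 0.0014
χ² = 0.0491 + 0.0043 + 0.0882 + 0.0014 = 0.143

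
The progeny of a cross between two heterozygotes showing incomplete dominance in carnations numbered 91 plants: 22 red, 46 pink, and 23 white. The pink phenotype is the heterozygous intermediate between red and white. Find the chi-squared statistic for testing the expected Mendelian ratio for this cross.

0.033

With incomplete dominance, a heterozygote × heterozygote cross gives a 1:2:1 phenotypic ratio.
Under the 1:2:1 hypothesis (Σ ratio = 4, N = 91):
  red: 91 × 1/4 = 22.75
  pink: 91 × 2/4 = 45.5
  white: 91 × 1/4 = 22.75
χ² = Σ (O − E)² / E
  red: (22 − 22.75)² / 22.75 = 0.0247
  pink: (46 − 45.5)² / 45.5 = 0.0055
  white: (23 − 22.75)² / 22.75 = 0.0027
χ² = 0.0247 + 0.0055 + 0.0027 = 0.0329 ≈ 0.033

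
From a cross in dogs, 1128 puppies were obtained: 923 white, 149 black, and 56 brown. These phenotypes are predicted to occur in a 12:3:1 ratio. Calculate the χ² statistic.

The 12:3:1 ratio has 16 parts, so with N = 1128 the expected counts are:
  white: 1128 × 12/16 = 846
  black: 1128 × 3/16 = 211.5
  brown: 1128 × 1/16 = 70.5
χ² = Σ (O − E)² / E
  white: (923 − 846)² / 846 = 7.0083
  black: (149 − 211.5)² / 211.5 = 18.4693
  brown: (56 − 70.5)² / 70.5 = 2.9823
χ² = 7.0083 + 18.4693 + 2.9823 = 28.4599 ≈ 28.460

28.460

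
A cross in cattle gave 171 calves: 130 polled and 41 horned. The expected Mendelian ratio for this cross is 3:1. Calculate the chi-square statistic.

Under the 3:1 hypothesis (Σ ratio = 4, N = 171):
  polled: 171 × 3/4 = 128.25
  horned: 171 × 1/4 = 42.75
χ² = Σ (O − E)² / E
  polled: (130 − 128.25)² / 128.25 = 0.0239
  horned: (41 − 42.75)² / 42.75 = 0.0716
χ² = 0.0239 + 0.0716 = 0.0955 ≈ 0.096

0.096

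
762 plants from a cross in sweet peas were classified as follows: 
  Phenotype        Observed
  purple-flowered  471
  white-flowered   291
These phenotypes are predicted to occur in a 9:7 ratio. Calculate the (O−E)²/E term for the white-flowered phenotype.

5.386

Expected counts for N = 762 under a 9:7 ratio (total parts = 16):
  purple-flowered: 762 × 9/16 = 428.625
  white-flowered: 762 × 7/16 = 333.375
Contribution of white-flowered: (291 − 333.375)² / 333.375 = 5.3862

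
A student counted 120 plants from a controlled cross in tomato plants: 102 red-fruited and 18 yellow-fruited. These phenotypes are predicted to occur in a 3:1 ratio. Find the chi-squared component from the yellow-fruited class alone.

4.800

Expected counts for N = 120 under a 3:1 ratio (total parts = 4):
  red-fruited: 120 × 3/4 = 90
  yellow-fruited: 120 × 1/4 = 30
Contribution of yellow-fruited: (18 − 30)² / 30 = 4.8000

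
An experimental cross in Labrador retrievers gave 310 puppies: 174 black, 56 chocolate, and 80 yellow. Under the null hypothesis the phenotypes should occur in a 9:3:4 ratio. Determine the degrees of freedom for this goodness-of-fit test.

2

A goodness-of-fit test with 3 phenotype classes has df = 3 − 1 = 2.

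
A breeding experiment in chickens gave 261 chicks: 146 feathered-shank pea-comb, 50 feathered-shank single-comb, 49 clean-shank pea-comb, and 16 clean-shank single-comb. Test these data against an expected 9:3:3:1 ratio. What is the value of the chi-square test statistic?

Expected counts for N = 261 under a 9:3:3:1 ratio (total parts = 16):
  feathered-shank pea-comb: 261 × 9/16 = 146.8125
  feathered-shank single-comb: 261 × 3/16 = 48.9375
  clean-shank pea-comb: 261 × 3/16 = 48.9375
  clean-shank single-comb: 261 × 1/16 = 16.3125
χ² = Σ (O − E)² / E
  feathered-shank pea-comb: (146 − 146.8125)² / 146.8125 = 0.0045
  feathered-shank single-comb: (50 − 48.9375)² / 48.9375 = 0.0231
  clean-shank pea-comb: (49 − 48.9375)² / 48.9375 = 0.0001
  clean-shank single-comb: (16 − 16.3125)² / 16.3125 = 0.0060
χ² = 0.0045 + 0.0231 + 0.0001 + 0.0060 = 0.0337 ≈ 0.034

0.034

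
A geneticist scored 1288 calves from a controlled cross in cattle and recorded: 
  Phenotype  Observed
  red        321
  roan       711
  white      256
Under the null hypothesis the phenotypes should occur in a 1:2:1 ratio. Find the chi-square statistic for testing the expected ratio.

20.502

The 1:2:1 ratio has 4 parts, so with N = 1288 the expected counts are:
  red: 1288 × 1/4 = 322
  roan: 1288 × 2/4 = 644
  white: 1288 × 1/4 = 322
χ² = Σ (O − E)² / E
  red: (321 − 322)² / 322 = 0.0031
  roan: (711 − 644)² / 644 = 6.9705
  white: (256 − 322)² / 322 = 13.5280
χ² = 0.0031 + 6.9705 + 13.5280 = 20.5016 ≈ 20.502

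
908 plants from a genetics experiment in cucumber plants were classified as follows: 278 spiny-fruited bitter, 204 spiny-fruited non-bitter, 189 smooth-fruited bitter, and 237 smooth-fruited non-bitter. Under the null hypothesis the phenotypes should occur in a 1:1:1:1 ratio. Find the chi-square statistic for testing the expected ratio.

20.590

Total ratio parts = 4. Expected numbers out of 908:
  spiny-fruited bitter: 908 × 1/4 = 227
  spiny-fruited non-bitter: 908 × 1/4 = 227
  smooth-fruited bitter: 908 × 1/4 = 227
  smooth-fruited non-bitter: 908 × 1/4 = 227
χ² = Σ (O − E)² / E
  spiny-fruited bitter: (278 − 227)² / 227 = 11.4581
  spiny-fruited non-bitter: (204 − 227)² / 227 = 2.3304
  smooth-fruited bitter: (189 − 227)² / 227 = 6.3612
  smooth-fruited non-bitter: (237 − 227)² / 227 = 0.4405
χ² = 11.4581 + 2.3304 + 6.3612 + 0.4405 = 20.5902 ≈ 20.590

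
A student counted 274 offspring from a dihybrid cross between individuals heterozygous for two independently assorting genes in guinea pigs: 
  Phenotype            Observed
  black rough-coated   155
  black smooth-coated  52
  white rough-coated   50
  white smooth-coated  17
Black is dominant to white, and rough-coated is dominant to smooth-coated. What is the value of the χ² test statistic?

0.050

A dihybrid F₂ with independent assortment and complete dominance at both loci gives a 9:3:3:1 phenotypic ratio.
The 9:3:3:1 ratio has 16 parts, so with N = 274 the expected counts are:
  black rough-coated: 274 × 9/16 = 154.125
  black smooth-coated: 274 × 3/16 = 51.375
  white rough-coated: 274 × 3/16 = 51.375
  white smooth-coated: 274 × 1/16 = 17.125
χ² = Σ (O − E)² / E
  black rough-coated: (155 − 154.125)² / 154.125 = 0.0050
  black smooth-coated: (52 − 51.375)² / 51.375 = 0.0076
  white rough-coated: (50 − 51.375)² / 51.375 = 0.0368
  white smooth-coated: (17 − 17.125)² / 17.125 = 0.0009
χ² = 0.0050 + 0.0076 + 0.0368 + 0.0009 = 0.0503 ≈ 0.050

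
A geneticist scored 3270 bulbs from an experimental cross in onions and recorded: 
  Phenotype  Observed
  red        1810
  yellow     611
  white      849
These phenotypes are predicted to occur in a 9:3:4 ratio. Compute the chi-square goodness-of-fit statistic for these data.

1.690

Expected counts for N = 3270 under a 9:3:4 ratio (total parts = 16):
  red: 3270 × 9/16 = 1839.375
  yellow: 3270 × 3/16 = 613.125
  white: 3270 × 4/16 = 817.5
χ² = Σ (O − E)² / E
  red: (1810 − 1839.375)² / 1839.375 = 0.4691
  yellow: (611 − 613.125)² / 613.125 = 0.0074
  white: (849 − 817.5)² / 817.5 = 1.2138
χ² = 0.4691 + 0.0074 + 1.2138 = 1.6903 ≈ 1.690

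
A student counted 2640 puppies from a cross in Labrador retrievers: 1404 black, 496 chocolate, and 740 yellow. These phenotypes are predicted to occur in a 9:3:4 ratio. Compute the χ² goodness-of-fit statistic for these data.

14.117

The 9:3:4 ratio has 16 parts, so with N = 2640 the expected counts are:
  black: 2640 × 9/16 = 1485
  chocolate: 2640 × 3/16 = 495
  yellow: 2640 × 4/16 = 660
χ² = Σ (O − E)² / E
  black: (1404 − 1485)² / 1485 = 4.4182
  chocolate: (496 − 495)² / 495 = 0.0020
  yellow: (740 − 660)² / 660 = 9.6970
χ² = 4.4182 + 0.0020 + 9.6970 = 14.1172 ≈ 14.117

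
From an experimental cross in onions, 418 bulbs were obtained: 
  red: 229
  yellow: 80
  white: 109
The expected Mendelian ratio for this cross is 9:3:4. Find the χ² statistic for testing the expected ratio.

0.387

Under the 9:3:4 hypothesis (Σ ratio = 16, N = 418):
  red: 418 × 9/16 = 235.125
  yellow: 418 × 3/16 = 78.375
  white: 418 × 4/16 = 104.5
χ² = Σ (O − E)² / E
  red: (229 − 235.125)² / 235.125 = 0.1596
  yellow: (80 − 78.375)² / 78.375 = 0.0337
  white: (109 − 104.5)² / 104.5 = 0.1938
χ² = 0.1596 + 0.0337 + 0.1938 = 0.3871 ≈ 0.387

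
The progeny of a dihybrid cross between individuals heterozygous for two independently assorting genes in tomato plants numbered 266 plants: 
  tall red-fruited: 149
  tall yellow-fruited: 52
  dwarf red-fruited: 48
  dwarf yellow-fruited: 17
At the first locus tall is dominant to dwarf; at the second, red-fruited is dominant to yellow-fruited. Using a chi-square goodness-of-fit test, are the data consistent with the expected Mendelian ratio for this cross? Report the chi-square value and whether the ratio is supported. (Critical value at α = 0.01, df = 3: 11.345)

0.172; consistent

A dihybrid F₂ with independent assortment and complete dominance at both loci gives a 9:3:3:1 phenotypic ratio.
Total ratio parts = 16. Expected numbers out of 266:
  tall red-fruited: 266 × 9/16 = 149.625
  tall yellow-fruited: 266 × 3/16 = 49.875
  dwarf red-fruited: 266 × 3/16 = 49.875
  dwarf yellow-fruited: 266 × 1/16 = 16.625
χ² = Σ (O − E)² / E
  tall red-fruited: (149 − 149.625)² / 149.625 = 0.0026
  tall yellow-fruited: (52 − 49.875)² / 49.875 = 0.0905
  dwarf red-fruited: (48 − 49.875)² / 49.875 = 0.0705
  dwarf yellow-fruited: (17 − 16.625)² / 16.625 = 0.0085
χ² = 0.0026 + 0.0905 + 0.0705 + 0.0085 = 0.1721 ≈ 0.172
Degrees of freedom = 4 − 1 = 3; critical value at α = 0.01 is 11.345.
Since 0.172 < 11.345, we fail to reject the null hypothesis — the data are consistent with the 9:3:3:1 ratio.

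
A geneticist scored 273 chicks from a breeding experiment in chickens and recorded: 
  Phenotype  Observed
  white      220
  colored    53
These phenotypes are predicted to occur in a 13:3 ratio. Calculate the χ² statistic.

0.079

Under the 13:3 hypothesis (Σ ratio = 16, N = 273):
  white: 273 × 13/16 = 221.8125
  colored: 273 × 3/16 = 51.1875
χ² = Σ (O − E)² / E
  white: (220 − 221.8125)² / 221.8125 = 0.0148
  colored: (53 − 51.1875)² / 51.1875 = 0.0642
χ² = 0.0148 + 0.0642 = 0.079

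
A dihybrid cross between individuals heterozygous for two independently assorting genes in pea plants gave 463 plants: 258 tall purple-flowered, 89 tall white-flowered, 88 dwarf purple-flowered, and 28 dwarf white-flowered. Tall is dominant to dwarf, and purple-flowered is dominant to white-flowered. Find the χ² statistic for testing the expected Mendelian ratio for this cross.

0.125

A dihybrid F₂ with independent assortment and complete dominance at both loci gives a 9:3:3:1 phenotypic ratio.
Under the 9:3:3:1 hypothesis (Σ ratio = 16, N = 463):
  tall purple-flowered: 463 × 9/16 = 260.4375
  tall white-flowered: 463 × 3/16 = 86.8125
  dwarf purple-flowered: 463 × 3/16 = 86.8125
  dwarf white-flowered: 463 × 1/16 = 28.9375
χ² = Σ (O − E)² / E
  tall purple-flowered: (258 − 260.4375)² / 260.4375 = 0.0228
  tall white-flowered: (89 − 86.8125)² / 86.8125 = 0.0551
  dwarf purple-flowered: (88 − 86.8125)² / 86.8125 = 0.0162
  dwarf white-flowered: (28 − 28.9375)² / 28.9375 = 0.0304
χ² = 0.0228 + 0.0551 + 0.0162 + 0.0304 = 0.1245 ≈ 0.125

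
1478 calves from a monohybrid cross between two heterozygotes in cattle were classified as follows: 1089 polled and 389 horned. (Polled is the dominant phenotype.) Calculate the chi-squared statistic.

1.372

For a monohybrid cross between heterozygotes with complete dominance, the expected phenotypic ratio is 3:1.
Total ratio parts = 4. Expected numbers out of 1478:
  polled: 1478 × 3/4 = 1108.5
  horned: 1478 × 1/4 = 369.5
χ² = Σ (O − E)² / E
  polled: (1089 − 1108.5)² / 1108.5 = 0.3430
  horned: (389 − 369.5)² / 369.5 = 1.0291
χ² = 0.3430 + 1.0291 = 1.3721 ≈ 1.372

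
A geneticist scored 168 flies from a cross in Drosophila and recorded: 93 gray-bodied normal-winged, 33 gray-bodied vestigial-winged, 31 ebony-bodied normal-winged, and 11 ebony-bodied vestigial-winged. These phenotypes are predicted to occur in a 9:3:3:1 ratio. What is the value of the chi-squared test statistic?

0.127

Total ratio parts = 16. Expected numbers out of 168:
  gray-bodied normal-winged: 168 × 9/16 = 94.5
  gray-bodied vestigial-winged: 168 × 3/16 = 31.5
  ebony-bodied normal-winged: 168 × 3/16 = 31.5
  ebony-bodied vestigial-winged: 168 × 1/16 = 10.5
χ² = Σ (O − E)² / E
  gray-bodied normal-winged: (93 − 94.5)² / 94.5 = 0.0238
  gray-bodied vestigial-winged: (33 − 31.5)² / 31.5 = 0.0714
  ebony-bodied normal-winged: (31 − 31.5)² / 31.5 = 0.0079
  ebony-bodied vestigial-winged: (11 − 10.5)² / 10.5 = 0.0238
χ² = 0.0238 + 0.0714 + 0.0079 + 0.0238 = 0.1269 ≈ 0.127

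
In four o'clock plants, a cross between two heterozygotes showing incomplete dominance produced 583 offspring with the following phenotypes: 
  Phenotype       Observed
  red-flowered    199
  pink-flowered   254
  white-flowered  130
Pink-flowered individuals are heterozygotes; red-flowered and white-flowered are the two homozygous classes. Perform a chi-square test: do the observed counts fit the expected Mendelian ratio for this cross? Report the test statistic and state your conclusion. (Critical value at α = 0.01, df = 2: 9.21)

With incomplete dominance, a heterozygote × heterozygote cross gives a 1:2:1 phenotypic ratio.
The 1:2:1 ratio has 4 parts, so with N = 583 the expected counts are:
  red-flowered: 583 × 1/4 = 145.75
  pink-flowered: 583 × 2/4 = 291.5
  white-flowered: 583 × 1/4 = 145.75
χ² = Σ (O − E)² / E
  red-flowered: (199 − 145.75)² / 145.75 = 19.4550
  pink-flowered: (254 − 291.5)² / 291.5 = 4.8242
  white-flowered: (130 − 145.75)² / 145.75 = 1.7020
χ² = 19.4550 + 4.8242 + 1.7020 = 25.9812 ≈ 25.981
Degrees of freedom = 3 − 1 = 2; critical value at α = 0.01 is 9.21.
Since 25.981 > 9.21, we reject the null hypothesis — the data do not fit the 1:2:1 ratio.

25.981; not consistent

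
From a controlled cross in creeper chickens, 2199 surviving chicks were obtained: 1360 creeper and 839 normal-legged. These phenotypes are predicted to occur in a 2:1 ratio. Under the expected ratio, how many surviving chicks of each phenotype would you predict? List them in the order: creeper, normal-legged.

Expected counts for N = 2199 under a 2:1 ratio (total parts = 3):
  creeper: 2199 × 2/3 = 1466
  normal-legged: 2199 × 1/3 = 733

1466, 733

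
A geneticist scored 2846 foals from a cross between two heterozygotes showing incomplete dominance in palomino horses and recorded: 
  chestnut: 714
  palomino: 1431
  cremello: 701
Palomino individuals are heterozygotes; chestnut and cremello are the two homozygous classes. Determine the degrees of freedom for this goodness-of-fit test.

With incomplete dominance, a heterozygote × heterozygote cross gives a 1:2:1 phenotypic ratio.
A goodness-of-fit test with 3 phenotype classes has df = 3 − 1 = 2.

2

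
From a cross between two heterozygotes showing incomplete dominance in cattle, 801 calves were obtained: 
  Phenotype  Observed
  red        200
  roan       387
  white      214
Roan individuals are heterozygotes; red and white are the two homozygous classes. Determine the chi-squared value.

1.400

With incomplete dominance, a heterozygote × heterozygote cross gives a 1:2:1 phenotypic ratio.
Total ratio parts = 4. Expected numbers out of 801:
  red: 801 × 1/4 = 200.25
  roan: 801 × 2/4 = 400.5
  white: 801 × 1/4 = 200.25
χ² = Σ (O − E)² / E
  red: (200 − 200.25)² / 200.25 = 0.0003
  roan: (387 − 400.5)² / 400.5 = 0.4551
  white: (214 − 200.25)² / 200.25 = 0.9441
χ² = 0.0003 + 0.4551 + 0.9441 = 1.3995 ≈ 1.400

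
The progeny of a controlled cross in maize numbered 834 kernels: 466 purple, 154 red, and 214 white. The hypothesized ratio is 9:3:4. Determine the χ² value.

0.202

Expected counts for N = 834 under a 9:3:4 ratio (total parts = 16):
  purple: 834 × 9/16 = 469.125
  red: 834 × 3/16 = 156.375
  white: 834 × 4/16 = 208.5
χ² = Σ (O − E)² / E
  purple: (466 − 469.125)² / 469.125 = 0.0208
  red: (154 − 156.375)² / 156.375 = 0.0361
  white: (214 − 208.5)² / 208.5 = 0.1451
χ² = 0.0208 + 0.0361 + 0.1451 = 0.202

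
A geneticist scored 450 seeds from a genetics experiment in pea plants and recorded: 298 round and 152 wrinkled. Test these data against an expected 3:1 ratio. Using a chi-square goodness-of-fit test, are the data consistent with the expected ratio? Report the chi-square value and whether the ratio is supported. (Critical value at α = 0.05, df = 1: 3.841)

Expected counts for N = 450 under a 3:1 ratio (total parts = 4):
  round: 450 × 3/4 = 337.5
  wrinkled: 450 × 1/4 = 112.5
χ² = Σ (O − E)² / E
  round: (298 − 337.5)² / 337.5 = 4.6230
  wrinkled: (152 − 112.5)² / 112.5 = 13.8689
χ² = 4.6230 + 13.8689 = 18.4919 ≈ 18.492
Degrees of freedom = 2 − 1 = 1; critical value at α = 0.05 is 3.841.
Since 18.492 > 3.841, we reject the null hypothesis — the data do not fit the 3:1 ratio.

18.492; not consistent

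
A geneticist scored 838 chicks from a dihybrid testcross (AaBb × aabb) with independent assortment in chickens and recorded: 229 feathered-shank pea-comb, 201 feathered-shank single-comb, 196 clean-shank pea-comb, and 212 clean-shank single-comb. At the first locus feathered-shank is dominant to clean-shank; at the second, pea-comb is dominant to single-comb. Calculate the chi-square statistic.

3.060

A dihybrid testcross with independent assortment gives a 1:1:1:1 ratio.
Total ratio parts = 4. Expected numbers out of 838:
  feathered-shank pea-comb: 838 × 1/4 = 209.5
  feathered-shank single-comb: 838 × 1/4 = 209.5
  clean-shank pea-comb: 838 × 1/4 = 209.5
  clean-shank single-comb: 838 × 1/4 = 209.5
χ² = Σ (O − E)² / E
  feathered-shank pea-comb: (229 − 209.5)² / 209.5 = 1.8150
  feathered-shank single-comb: (201 − 209.5)² / 209.5 = 0.3449
  clean-shank pea-comb: (196 − 209.5)² / 209.5 = 0.8699
  clean-shank single-comb: (212 − 209.5)² / 209.5 = 0.0298
χ² = 1.8150 + 0.3449 + 0.8699 + 0.0298 = 3.0596 ≈ 3.060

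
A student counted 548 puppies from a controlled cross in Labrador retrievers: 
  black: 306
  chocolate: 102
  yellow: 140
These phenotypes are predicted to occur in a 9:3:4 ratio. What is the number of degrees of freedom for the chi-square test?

2

A goodness-of-fit test with 3 phenotype classes has df = 3 − 1 = 2.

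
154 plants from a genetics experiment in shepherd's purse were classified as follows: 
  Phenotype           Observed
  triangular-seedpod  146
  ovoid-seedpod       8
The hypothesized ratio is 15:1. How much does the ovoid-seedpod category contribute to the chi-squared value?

0.274

Under the 15:1 hypothesis (Σ ratio = 16, N = 154):
  triangular-seedpod: 154 × 15/16 = 144.375
  ovoid-seedpod: 154 × 1/16 = 9.625
Contribution of ovoid-seedpod: (8 − 9.625)² / 9.625 = 0.2744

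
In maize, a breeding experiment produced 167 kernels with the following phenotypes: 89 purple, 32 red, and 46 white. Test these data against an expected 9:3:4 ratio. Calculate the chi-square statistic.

0.707

The 9:3:4 ratio has 16 parts, so with N = 167 the expected counts are:
  purple: 167 × 9/16 = 93.9375
  red: 167 × 3/16 = 31.3125
  white: 167 × 4/16 = 41.75
χ² = Σ (O − E)² / E
  purple: (89 − 93.9375)² / 93.9375 = 0.2595
  red: (32 − 31.3125)² / 31.3125 = 0.0151
  white: (46 − 41.75)² / 41.75 = 0.4326
χ² = 0.2595 + 0.0151 + 0.4326 = 0.7072 ≈ 0.707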